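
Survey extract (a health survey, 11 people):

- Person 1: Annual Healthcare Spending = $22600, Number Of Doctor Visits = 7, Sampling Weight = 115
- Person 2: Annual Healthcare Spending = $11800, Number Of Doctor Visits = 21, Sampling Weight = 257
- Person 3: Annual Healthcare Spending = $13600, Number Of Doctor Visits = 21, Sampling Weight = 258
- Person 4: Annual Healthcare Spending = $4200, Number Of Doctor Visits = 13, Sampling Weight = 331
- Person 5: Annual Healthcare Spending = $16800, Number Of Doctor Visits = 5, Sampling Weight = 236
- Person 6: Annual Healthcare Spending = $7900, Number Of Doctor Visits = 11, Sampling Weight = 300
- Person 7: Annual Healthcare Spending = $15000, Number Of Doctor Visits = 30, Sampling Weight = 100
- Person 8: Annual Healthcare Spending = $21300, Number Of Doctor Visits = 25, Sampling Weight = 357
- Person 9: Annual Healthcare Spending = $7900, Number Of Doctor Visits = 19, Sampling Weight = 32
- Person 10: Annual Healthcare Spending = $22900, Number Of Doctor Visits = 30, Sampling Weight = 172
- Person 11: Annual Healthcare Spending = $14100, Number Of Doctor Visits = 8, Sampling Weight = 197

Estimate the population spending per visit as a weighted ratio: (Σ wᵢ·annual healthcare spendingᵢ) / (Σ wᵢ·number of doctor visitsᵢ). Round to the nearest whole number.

830

Σ wᵢ·y = 22600×115 + 11800×257 + 13600×258 + 4200×331 + 16800×236 + 7900×300 + 15000×100 + 21300×357 + 7900×32 + 22900×172 + 14100×197
  = 2599000 + 3032600 + 3508800 + 1390200 + 3964800 + 2370000 + 1500000 + 7604100 + 252800 + 3938800 + 2777700 = 32938800
Σ wᵢ·x = 7×115 + 21×257 + 21×258 + 13×331 + 5×236 + 11×300 + 30×100 + 25×357 + 19×32 + 30×172 + 8×197
  = 805 + 5397 + 5418 + 4303 + 1180 + 3300 + 3000 + 8925 + 608 + 5160 + 1576 = 39672
Ratio = 32938800 / 39672 = 830.27828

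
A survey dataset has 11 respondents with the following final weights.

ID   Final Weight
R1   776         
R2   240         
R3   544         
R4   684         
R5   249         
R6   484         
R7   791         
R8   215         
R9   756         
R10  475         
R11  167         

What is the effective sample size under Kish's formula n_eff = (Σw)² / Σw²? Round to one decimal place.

9.0

Σ wᵢ = 776 + 240 + 544 + 684 + 249 + 484 + 791 + 215 + 756 + 475 + 167 = 5381
Σ wᵢ² = 3216781
n_eff = 5381² / 3216781 = 28955161 / 3216781 = 9.0012845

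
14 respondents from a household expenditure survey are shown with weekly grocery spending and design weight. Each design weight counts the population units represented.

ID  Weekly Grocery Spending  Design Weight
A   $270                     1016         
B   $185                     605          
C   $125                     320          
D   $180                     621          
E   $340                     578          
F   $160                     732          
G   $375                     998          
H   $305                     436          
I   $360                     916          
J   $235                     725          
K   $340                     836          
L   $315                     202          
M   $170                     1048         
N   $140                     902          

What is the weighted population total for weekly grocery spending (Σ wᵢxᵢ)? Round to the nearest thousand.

Weighted total = 2511340

2511000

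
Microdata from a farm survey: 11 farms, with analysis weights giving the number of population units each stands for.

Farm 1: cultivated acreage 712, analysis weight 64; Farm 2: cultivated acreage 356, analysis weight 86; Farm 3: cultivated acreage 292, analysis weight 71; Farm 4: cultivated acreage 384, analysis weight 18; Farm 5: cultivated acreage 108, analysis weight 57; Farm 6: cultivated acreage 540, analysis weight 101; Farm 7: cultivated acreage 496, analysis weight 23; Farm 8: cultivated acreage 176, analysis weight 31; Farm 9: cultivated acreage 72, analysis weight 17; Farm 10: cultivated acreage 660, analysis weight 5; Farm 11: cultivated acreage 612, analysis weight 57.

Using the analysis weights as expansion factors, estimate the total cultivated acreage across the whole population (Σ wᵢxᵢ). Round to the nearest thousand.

Weighted total = 712×64 + 356×86 + 292×71 + 384×18 + 108×57 + 540×101 + 496×23 + 176×31 + 72×17 + 660×5 + 612×57
  = 220796

221000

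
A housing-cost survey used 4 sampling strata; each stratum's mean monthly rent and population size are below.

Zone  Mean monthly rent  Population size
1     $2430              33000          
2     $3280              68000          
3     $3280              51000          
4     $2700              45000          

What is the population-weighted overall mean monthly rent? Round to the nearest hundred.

Σ Nₕ·x̄ₕ = 2430×33000 + 3280×68000 + 3280×51000 + 2700×45000
  = 592010000
Σ Nₕ = 33000 + 68000 + 51000 + 45000 = 197000
Overall mean = 592010000 / 197000 = 3005.1269

3000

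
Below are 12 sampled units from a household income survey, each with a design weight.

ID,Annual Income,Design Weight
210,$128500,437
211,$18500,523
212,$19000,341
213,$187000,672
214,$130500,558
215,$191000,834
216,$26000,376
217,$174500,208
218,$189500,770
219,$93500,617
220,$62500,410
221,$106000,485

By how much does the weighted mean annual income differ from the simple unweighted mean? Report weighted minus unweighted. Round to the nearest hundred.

Unweighted sum = 128500 + 18500 + 19000 + 187000 + 130500 + 191000 + 26000 + 174500 + 189500 + 93500 + 62500 + 106000 = 1326500
Unweighted mean = 1326500 / 12 = 110541.67
Weighted sum = 756797500
Sum of weights = 437 + 523 + 341 + 672 + 558 + 834 + 376 + 208 + 770 + 617 + 410 + 485 = 6231
Weighted mean = 756797500 / 6231 = 121456.83
Difference (weighted minus unweighted) = 10915.162

10900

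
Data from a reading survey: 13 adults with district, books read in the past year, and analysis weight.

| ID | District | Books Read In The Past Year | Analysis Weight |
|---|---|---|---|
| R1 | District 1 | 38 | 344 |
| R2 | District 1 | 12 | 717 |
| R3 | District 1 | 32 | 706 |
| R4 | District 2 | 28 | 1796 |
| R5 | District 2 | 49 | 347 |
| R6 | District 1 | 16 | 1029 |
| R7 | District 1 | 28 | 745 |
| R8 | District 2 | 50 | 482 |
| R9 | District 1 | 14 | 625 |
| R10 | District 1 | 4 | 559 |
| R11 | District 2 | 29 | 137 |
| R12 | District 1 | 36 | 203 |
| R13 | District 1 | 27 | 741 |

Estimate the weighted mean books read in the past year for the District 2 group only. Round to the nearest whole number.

35

District 2 rows: R4, R5, R8, R11
Weighted sum = 28×1796 + 49×347 + 50×482 + 29×137
  = 50288 + 17003 + 24100 + 3973 = 95364
Sum of weights = 1796 + 347 + 482 + 137 = 2762
Weighted mean = 95364 / 2762 = 34.527154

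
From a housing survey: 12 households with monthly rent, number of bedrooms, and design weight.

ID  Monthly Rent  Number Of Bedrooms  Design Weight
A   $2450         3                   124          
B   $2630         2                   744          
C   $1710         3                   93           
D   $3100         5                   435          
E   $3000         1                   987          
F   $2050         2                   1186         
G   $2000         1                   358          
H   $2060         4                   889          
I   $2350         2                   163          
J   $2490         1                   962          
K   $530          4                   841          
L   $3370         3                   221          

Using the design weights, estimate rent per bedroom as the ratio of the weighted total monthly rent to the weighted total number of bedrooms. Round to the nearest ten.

Σ wᵢ·y = 2450×124 + 2630×744 + 1710×93 + 3100×435 + 3000×987 + 2050×1186 + 2000×358 + 2060×889 + 2350×163 + 2490×962 + 530×841 + 3370×221
  = 303800 + 1956720 + 159030 + 1348500 + 2961000 + 2431300 + 716000 + 1831340 + 383050 + 2395380 + 445730 + 744770 = 15676620
Σ wᵢ·x = 16902
Ratio = 15676620 / 16902 = 927.50089

930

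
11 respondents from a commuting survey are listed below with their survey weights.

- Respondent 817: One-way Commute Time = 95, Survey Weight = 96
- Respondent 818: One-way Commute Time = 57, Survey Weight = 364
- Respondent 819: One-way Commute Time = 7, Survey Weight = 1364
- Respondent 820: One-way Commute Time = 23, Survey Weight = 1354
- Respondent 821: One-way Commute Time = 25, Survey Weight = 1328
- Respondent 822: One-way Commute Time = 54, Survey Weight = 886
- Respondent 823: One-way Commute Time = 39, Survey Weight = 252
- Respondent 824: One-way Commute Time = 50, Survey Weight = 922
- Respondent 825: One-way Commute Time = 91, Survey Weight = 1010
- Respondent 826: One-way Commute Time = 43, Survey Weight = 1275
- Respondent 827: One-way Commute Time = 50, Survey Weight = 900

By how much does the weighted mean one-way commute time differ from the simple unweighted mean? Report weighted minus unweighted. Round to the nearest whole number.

-8

Unweighted sum = 95 + 57 + 7 + 23 + 25 + 54 + 39 + 50 + 91 + 43 + 50 = 534
Unweighted mean = 534 / 11 = 48.545455
Weighted sum = 95×96 + 57×364 + 7×1364 + 23×1354 + 25×1328 + 54×886 + 39×252 + 50×922 + 91×1010 + 43×1275 + 50×900
  = 399265
Sum of weights = 96 + 364 + 1364 + 1354 + 1328 + 886 + 252 + 922 + 1010 + 1275 + 900 = 9751
Weighted mean = 399265 / 9751 = 40.946057
Difference (weighted minus unweighted) = -7.5993977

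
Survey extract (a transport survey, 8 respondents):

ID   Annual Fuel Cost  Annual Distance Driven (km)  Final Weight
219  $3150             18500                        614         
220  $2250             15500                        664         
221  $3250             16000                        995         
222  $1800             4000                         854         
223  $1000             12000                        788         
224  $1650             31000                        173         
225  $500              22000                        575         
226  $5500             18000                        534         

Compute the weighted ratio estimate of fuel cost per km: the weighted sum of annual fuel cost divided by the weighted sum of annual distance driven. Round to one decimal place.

0.2

Σ wᵢ·y = 3150×614 + 2250×664 + 3250×995 + 1800×854 + 1000×788 + 1650×173 + 500×575 + 5500×534
  = 1934100 + 1494000 + 3233750 + 1537200 + 788000 + 285450 + 287500 + 2937000 = 12497000
Σ wᵢ·x = 18500×614 + 15500×664 + 16000×995 + 4000×854 + 12000×788 + 31000×173 + 22000×575 + 18000×534
  = 78068000
Ratio = 12497000 / 78068000 = 0.16007839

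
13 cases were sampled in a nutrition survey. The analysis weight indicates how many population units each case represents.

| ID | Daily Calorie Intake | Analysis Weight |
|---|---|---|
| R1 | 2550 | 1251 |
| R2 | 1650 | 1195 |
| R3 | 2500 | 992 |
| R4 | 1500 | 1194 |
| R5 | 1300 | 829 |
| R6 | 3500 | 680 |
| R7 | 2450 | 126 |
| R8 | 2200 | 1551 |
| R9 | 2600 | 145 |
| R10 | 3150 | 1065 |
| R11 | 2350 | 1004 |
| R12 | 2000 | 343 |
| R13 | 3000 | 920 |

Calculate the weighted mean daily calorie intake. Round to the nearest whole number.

Weighted sum = 26148550
Sum of weights = 11295
Weighted mean = 26148550 / 11295 = 2315.0553

2315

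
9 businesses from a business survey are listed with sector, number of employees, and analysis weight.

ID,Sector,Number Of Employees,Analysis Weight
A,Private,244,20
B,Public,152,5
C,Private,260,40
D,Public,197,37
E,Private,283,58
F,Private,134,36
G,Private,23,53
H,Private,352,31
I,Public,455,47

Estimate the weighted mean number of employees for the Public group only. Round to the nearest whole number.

Public rows: B, D, I
Weighted sum = 152×5 + 197×37 + 455×47
  = 760 + 7289 + 21385 = 29434
Sum of weights = 5 + 37 + 47 = 89
Weighted mean = 29434 / 89 = 330.7191

331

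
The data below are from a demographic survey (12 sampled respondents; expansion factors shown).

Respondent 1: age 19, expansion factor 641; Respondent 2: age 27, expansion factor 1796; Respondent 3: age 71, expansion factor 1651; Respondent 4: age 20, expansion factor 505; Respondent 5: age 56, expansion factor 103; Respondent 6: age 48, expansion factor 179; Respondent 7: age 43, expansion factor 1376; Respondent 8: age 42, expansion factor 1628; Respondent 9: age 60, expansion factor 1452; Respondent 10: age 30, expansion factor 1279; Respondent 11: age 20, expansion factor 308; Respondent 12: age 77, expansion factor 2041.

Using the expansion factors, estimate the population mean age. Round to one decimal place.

47.7

Weighted sum = 618703
Sum of weights = 641 + 1796 + 1651 + 505 + 103 + 179 + 1376 + 1628 + 1452 + 1279 + 308 + 2041 = 12959
Weighted mean = 618703 / 12959 = 47.743113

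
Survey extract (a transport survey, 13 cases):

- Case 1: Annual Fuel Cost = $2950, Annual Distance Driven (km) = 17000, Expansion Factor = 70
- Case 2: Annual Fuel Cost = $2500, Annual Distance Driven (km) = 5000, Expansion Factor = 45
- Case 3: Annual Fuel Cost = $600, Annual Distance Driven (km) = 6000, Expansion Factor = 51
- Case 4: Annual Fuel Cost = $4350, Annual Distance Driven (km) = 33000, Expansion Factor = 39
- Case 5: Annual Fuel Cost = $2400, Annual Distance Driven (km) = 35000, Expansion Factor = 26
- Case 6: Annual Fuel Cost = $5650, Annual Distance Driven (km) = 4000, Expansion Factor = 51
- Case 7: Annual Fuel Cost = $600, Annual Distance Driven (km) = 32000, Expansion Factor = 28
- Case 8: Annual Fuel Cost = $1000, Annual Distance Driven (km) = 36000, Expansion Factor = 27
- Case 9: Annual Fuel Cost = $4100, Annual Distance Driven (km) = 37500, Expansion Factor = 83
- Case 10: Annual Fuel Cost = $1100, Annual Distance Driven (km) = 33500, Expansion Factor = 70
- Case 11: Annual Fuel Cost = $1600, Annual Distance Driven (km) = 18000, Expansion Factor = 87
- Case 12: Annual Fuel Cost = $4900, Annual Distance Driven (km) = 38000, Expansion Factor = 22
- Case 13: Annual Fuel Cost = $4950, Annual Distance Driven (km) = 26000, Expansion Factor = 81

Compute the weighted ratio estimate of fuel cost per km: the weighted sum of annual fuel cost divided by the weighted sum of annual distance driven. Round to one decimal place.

0.1

Σ wᵢ·y = 1978850
Σ wᵢ·x = 15955500
Ratio = 1978850 / 15955500 = 0.12402306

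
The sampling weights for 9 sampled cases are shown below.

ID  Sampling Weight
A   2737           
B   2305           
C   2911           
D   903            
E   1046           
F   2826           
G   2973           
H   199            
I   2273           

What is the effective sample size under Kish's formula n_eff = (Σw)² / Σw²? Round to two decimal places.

7.30

Σ wᵢ = 2737 + 2305 + 2911 + 903 + 1046 + 2826 + 2973 + 199 + 2273 = 18173
Σ wᵢ² = 7491169 + 5313025 + 8473921 + 815409 + 1094116 + 7986276 + 8838729 + 39601 + 5166529 = 45218775
n_eff = 18173² / 45218775 = 330257929 / 45218775 = 7.3035576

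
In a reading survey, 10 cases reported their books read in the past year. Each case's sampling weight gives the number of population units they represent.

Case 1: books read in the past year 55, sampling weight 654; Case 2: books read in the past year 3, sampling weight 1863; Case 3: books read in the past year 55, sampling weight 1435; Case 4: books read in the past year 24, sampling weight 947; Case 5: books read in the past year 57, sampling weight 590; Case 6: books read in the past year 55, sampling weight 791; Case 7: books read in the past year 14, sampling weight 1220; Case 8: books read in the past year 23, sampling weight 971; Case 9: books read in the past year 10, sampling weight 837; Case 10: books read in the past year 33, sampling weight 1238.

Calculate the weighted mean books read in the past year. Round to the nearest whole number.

Weighted sum = 55×654 + 3×1863 + 55×1435 + 24×947 + 57×590 + 55×791 + 14×1220 + 23×971 + 10×837 + 33×1238
  = 35970 + 5589 + 78925 + 22728 + 33630 + 43505 + 17080 + 22333 + 8370 + 40854 = 308984
Sum of weights = 654 + 1863 + 1435 + 947 + 590 + 791 + 1220 + 971 + 837 + 1238 = 10546
Weighted mean = 308984 / 10546 = 29.298691

29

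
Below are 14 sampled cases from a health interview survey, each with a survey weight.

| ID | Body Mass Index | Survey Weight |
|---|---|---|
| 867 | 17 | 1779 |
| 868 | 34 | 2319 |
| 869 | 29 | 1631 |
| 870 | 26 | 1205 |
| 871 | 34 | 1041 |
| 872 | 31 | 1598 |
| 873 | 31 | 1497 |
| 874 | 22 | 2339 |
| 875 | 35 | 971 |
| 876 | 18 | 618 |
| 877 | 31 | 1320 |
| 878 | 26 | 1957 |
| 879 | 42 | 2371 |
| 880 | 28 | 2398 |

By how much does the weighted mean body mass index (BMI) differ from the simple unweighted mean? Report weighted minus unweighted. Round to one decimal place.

0.4

Unweighted sum = 404
Unweighted mean = 404 / 14 = 28.857143
Weighted sum = 674152
Sum of weights = 23044
Weighted mean = 674152 / 23044 = 29.25499
Difference (weighted minus unweighted) = 0.3978476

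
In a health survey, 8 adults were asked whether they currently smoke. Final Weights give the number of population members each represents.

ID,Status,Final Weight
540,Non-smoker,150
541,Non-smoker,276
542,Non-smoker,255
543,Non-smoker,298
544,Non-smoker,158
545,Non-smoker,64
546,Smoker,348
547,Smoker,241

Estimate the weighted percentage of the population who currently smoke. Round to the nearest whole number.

Sum of weights for 'Smoker' = 348 + 241 = 589
Total weight = 150 + 276 + 255 + 298 + 158 + 64 + 348 + 241 = 1790
Weighted proportion = 589 / 1790 = 0.32905028 → 32.905028%

33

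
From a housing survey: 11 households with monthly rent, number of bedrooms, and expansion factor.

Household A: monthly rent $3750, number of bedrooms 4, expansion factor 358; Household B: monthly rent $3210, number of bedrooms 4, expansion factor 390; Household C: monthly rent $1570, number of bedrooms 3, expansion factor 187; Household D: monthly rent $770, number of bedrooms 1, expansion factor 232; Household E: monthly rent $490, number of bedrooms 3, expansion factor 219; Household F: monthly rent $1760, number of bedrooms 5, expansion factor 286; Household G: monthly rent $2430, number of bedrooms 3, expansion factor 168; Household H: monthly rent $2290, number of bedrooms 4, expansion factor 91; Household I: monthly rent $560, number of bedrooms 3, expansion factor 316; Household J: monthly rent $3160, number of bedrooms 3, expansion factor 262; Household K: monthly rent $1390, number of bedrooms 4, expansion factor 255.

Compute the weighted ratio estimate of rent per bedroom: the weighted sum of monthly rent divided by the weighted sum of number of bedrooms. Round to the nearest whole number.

595

Σ wᵢ·y = 3750×358 + 3210×390 + 1570×187 + 770×232 + 490×219 + 1760×286 + 2430×168 + 2290×91 + 560×316 + 3160×262 + 1390×255
  = 1342500 + 1251900 + 293590 + 178640 + 107310 + 503360 + 408240 + 208390 + 176960 + 827920 + 354450 = 5653260
Σ wᵢ·x = 9494
Ratio = 5653260 / 9494 = 595.45608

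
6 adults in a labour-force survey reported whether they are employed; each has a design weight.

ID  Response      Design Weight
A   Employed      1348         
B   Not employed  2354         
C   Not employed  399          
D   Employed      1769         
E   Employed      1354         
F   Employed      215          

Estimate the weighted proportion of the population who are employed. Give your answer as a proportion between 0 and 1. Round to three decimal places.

0.630

Sum of weights for 'Employed' = 1348 + 1769 + 1354 + 215 = 4686
Total weight = 1348 + 2354 + 399 + 1769 + 1354 + 215 = 7439
Weighted proportion = 4686 / 7439 = 0.62992338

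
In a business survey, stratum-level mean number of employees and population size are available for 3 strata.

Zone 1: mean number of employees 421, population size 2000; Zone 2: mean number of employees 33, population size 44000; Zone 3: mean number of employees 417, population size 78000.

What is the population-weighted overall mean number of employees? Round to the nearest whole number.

281

Σ Nₕ·x̄ₕ = 421×2000 + 33×44000 + 417×78000
  = 842000 + 1452000 + 32526000 = 34820000
Σ Nₕ = 124000
Overall mean = 34820000 / 124000 = 280.80645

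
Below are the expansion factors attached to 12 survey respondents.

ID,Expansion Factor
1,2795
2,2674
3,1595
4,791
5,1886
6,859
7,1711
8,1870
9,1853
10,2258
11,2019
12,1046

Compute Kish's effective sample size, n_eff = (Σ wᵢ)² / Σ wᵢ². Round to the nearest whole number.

Σ wᵢ = 2795 + 2674 + 1595 + 791 + 1886 + 859 + 1711 + 1870 + 1853 + 2258 + 2019 + 1046 = 21357
Σ wᵢ² = 42553955
n_eff = 21357² / 42553955 = 456121449 / 42553955 = 10.718662

11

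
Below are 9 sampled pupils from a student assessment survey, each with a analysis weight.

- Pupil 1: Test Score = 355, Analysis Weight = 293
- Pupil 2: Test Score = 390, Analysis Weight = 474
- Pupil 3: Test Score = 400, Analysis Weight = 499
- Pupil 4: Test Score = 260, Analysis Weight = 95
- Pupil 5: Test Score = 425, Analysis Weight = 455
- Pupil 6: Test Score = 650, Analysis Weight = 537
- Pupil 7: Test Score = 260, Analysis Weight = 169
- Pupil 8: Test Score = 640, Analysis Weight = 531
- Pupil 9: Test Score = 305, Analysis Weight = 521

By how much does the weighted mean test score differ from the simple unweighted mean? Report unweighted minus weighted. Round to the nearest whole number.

-38

Unweighted sum = 355 + 390 + 400 + 260 + 425 + 650 + 260 + 640 + 305 = 3685
Unweighted mean = 3685 / 9 = 409.44444
Weighted sum = 355×293 + 390×474 + 400×499 + 260×95 + 425×455 + 650×537 + 260×169 + 640×531 + 305×521
  = 104015 + 184860 + 199600 + 24700 + 193375 + 349050 + 43940 + 339840 + 158905 = 1598285
Sum of weights = 293 + 474 + 499 + 95 + 455 + 537 + 169 + 531 + 521 = 3574
Weighted mean = 1598285 / 3574 = 447.19782
Difference (unweighted minus weighted) = -37.753373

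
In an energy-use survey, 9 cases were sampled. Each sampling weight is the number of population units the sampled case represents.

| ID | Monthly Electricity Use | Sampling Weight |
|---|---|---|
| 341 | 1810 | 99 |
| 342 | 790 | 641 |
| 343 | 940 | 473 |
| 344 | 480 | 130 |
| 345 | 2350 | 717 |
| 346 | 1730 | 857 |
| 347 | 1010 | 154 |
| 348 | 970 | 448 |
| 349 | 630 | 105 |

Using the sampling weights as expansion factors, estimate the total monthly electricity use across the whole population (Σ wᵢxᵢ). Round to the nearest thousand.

5016000

Weighted total = 1810×99 + 790×641 + 940×473 + 480×130 + 2350×717 + 1730×857 + 1010×154 + 970×448 + 630×105
  = 179190 + 506390 + 444620 + 62400 + 1684950 + 1482610 + 155540 + 434560 + 66150 = 5016410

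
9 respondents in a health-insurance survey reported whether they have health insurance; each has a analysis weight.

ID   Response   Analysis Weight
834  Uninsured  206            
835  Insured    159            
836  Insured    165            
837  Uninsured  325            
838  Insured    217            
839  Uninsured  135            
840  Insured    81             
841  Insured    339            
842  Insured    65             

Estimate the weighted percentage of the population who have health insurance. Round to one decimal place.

Sum of weights for 'Insured' = 159 + 165 + 217 + 81 + 339 + 65 = 1026
Total weight = 206 + 159 + 165 + 325 + 217 + 135 + 81 + 339 + 65 = 1692
Weighted proportion = 1026 / 1692 = 0.60638298 → 60.638298%

60.6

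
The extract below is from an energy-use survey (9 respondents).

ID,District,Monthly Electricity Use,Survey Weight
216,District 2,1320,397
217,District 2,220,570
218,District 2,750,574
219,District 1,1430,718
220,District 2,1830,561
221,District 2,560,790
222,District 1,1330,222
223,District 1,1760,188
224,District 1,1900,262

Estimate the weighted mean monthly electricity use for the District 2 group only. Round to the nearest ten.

880

District 2 rows: 216, 217, 218, 220, 221
Weighted sum = 1320×397 + 220×570 + 750×574 + 1830×561 + 560×790
  = 524040 + 125400 + 430500 + 1026630 + 442400 = 2548970
Sum of weights = 397 + 570 + 574 + 561 + 790 = 2892
Weighted mean = 2548970 / 2892 = 881.38658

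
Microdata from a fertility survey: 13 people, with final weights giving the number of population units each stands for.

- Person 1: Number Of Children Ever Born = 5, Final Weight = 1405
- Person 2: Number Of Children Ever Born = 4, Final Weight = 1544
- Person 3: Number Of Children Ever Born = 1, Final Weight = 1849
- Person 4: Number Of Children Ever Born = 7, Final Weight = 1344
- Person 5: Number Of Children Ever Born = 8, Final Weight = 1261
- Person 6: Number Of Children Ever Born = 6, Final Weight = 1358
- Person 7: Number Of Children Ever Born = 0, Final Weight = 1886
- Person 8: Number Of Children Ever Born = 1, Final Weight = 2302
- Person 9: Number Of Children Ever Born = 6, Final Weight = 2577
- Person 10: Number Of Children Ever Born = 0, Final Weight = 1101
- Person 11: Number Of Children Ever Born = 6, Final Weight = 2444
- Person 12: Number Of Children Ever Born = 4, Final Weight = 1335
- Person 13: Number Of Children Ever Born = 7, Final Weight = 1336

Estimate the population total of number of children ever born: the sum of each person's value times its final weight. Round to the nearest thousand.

Weighted total = 89814

90000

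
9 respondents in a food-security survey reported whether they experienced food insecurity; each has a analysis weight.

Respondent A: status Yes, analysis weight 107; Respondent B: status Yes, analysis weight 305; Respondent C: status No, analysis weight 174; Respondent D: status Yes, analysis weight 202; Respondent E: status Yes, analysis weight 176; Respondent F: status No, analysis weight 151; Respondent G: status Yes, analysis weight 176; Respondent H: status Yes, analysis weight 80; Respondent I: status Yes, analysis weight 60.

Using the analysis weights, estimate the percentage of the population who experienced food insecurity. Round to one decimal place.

77.3

Sum of weights for 'Yes' = 107 + 305 + 202 + 176 + 176 + 80 + 60 = 1106
Total weight = 107 + 305 + 174 + 202 + 176 + 151 + 176 + 80 + 60 = 1431
Weighted proportion = 1106 / 1431 = 0.77288609 → 77.288609%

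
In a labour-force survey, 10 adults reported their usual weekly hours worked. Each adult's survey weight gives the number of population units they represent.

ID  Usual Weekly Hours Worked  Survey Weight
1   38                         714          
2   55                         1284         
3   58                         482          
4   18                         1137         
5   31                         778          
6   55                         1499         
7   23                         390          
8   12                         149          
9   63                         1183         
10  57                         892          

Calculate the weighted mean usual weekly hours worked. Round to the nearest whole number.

46

Weighted sum = 38×714 + 55×1284 + 58×482 + 18×1137 + 31×778 + 55×1499 + 23×390 + 12×149 + 63×1183 + 57×892
  = 27132 + 70620 + 27956 + 20466 + 24118 + 82445 + 8970 + 1788 + 74529 + 50844 = 388868
Sum of weights = 714 + 1284 + 482 + 1137 + 778 + 1499 + 390 + 149 + 1183 + 892 = 8508
Weighted mean = 388868 / 8508 = 45.706159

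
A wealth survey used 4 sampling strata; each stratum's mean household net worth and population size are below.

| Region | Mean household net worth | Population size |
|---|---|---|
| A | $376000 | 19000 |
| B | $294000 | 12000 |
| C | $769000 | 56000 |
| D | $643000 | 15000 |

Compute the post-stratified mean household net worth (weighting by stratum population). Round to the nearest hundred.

Σ Nₕ·x̄ₕ = 376000×19000 + 294000×12000 + 769000×56000 + 643000×15000
  = 63381000000
Σ Nₕ = 102000
Overall mean = 63381000000 / 102000 = 621382.35

621400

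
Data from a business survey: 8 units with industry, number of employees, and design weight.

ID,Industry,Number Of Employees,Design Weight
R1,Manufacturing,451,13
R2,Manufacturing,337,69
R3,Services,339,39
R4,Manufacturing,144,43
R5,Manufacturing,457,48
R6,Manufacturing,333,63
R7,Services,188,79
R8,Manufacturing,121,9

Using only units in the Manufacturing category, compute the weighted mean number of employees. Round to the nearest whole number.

324

Manufacturing rows: R1, R2, R4, R5, R6, R8
Weighted sum = 451×13 + 337×69 + 144×43 + 457×48 + 333×63 + 121×9
  = 5863 + 23253 + 6192 + 21936 + 20979 + 1089 = 79312
Sum of weights = 13 + 69 + 43 + 48 + 63 + 9 = 245
Weighted mean = 79312 / 245 = 323.72245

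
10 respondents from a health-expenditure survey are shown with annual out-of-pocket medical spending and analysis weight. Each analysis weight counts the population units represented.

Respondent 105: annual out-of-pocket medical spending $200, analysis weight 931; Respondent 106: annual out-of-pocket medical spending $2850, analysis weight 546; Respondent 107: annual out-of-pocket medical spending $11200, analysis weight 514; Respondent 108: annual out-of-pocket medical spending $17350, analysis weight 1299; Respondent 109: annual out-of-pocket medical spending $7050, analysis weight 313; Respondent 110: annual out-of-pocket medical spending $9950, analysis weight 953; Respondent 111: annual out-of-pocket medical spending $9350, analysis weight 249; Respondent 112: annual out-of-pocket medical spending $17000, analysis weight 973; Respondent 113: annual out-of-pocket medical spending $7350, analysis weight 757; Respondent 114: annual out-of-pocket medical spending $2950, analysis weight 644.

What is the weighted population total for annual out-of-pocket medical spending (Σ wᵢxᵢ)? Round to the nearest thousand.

Weighted total = 68058650

68059000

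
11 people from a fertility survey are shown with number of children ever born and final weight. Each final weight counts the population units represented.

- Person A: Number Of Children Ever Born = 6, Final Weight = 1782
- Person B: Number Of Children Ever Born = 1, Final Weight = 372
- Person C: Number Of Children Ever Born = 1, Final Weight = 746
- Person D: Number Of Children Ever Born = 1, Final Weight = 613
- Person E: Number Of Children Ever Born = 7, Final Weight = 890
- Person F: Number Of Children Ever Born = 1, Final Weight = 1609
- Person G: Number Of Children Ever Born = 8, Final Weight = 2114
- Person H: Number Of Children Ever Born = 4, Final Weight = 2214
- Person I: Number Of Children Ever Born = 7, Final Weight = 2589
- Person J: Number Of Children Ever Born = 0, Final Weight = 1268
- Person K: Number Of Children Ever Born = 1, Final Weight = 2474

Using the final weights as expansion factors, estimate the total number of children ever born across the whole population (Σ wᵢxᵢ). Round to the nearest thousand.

Weighted total = 6×1782 + 1×372 + 1×746 + 1×613 + 7×890 + 1×1609 + 8×2114 + 4×2214 + 7×2589 + 0×1268 + 1×2474
  = 10692 + 372 + 746 + 613 + 6230 + 1609 + 16912 + 8856 + 18123 + 0 + 2474 = 66627

67000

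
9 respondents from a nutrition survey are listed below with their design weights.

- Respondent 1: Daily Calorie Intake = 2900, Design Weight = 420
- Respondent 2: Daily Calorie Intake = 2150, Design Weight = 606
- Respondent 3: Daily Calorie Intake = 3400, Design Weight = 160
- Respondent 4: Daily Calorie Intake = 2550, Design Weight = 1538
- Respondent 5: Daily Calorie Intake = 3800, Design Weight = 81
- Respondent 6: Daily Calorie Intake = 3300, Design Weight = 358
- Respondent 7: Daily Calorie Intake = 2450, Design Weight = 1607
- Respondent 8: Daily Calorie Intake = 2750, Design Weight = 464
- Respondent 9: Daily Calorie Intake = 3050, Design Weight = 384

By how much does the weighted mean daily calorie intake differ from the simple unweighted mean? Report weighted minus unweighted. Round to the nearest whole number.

-283

Unweighted sum = 2900 + 2150 + 3400 + 2550 + 3800 + 3300 + 2450 + 2750 + 3050 = 26350
Unweighted mean = 26350 / 9 = 2927.7778
Weighted sum = 2900×420 + 2150×606 + 3400×160 + 2550×1538 + 3800×81 + 3300×358 + 2450×1607 + 2750×464 + 3050×384
  = 1218000 + 1302900 + 544000 + 3921900 + 307800 + 1181400 + 3937150 + 1276000 + 1171200 = 14860350
Sum of weights = 420 + 606 + 160 + 1538 + 81 + 358 + 1607 + 464 + 384 = 5618
Weighted mean = 14860350 / 5618 = 2645.1317
Difference (weighted minus unweighted) = -282.64606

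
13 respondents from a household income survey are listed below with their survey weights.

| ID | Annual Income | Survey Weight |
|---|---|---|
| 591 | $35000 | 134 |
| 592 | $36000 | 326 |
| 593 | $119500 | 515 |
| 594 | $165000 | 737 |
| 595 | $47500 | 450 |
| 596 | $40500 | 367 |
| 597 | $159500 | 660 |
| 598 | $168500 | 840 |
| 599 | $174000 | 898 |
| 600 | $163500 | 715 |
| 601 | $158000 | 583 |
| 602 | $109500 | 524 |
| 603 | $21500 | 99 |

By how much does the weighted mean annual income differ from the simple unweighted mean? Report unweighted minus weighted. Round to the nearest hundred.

Unweighted sum = 1398000
Unweighted mean = 1398000 / 13 = 107538.46
Weighted sum = 907397000
Sum of weights = 6848
Weighted mean = 907397000 / 6848 = 132505.4
Difference (unweighted minus weighted) = -24966.941

-25000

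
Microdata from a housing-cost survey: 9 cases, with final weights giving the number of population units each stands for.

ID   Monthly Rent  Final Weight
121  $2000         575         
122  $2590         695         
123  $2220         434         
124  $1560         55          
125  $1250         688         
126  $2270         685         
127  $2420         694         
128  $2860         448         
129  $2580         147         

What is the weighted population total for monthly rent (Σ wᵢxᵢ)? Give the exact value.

Weighted total = 2000×575 + 2590×695 + 2220×434 + 1560×55 + 1250×688 + 2270×685 + 2420×694 + 2860×448 + 2580×147
  = 9754300

9754300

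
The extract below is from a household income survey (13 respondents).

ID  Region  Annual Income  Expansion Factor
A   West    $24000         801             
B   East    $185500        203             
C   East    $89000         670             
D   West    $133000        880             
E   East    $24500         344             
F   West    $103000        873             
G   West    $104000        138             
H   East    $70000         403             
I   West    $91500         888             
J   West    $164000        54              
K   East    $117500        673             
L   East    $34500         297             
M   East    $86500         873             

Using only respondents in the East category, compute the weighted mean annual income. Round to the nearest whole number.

East rows: B, C, E, H, K, L, M
Weighted sum = 185500×203 + 89000×670 + 24500×344 + 70000×403 + 117500×673 + 34500×297 + 86500×873
  = 37656500 + 59630000 + 8428000 + 28210000 + 79077500 + 10246500 + 75514500 = 298763000
Sum of weights = 203 + 670 + 344 + 403 + 673 + 297 + 873 = 3463
Weighted mean = 298763000 / 3463 = 86272.885

86273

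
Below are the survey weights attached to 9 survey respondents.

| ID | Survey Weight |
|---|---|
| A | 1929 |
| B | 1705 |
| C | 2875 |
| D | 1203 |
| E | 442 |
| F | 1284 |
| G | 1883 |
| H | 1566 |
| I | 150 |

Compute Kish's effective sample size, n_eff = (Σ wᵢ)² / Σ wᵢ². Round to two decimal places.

7.02

Σ wᵢ = 13037
Σ wᵢ² = 3721041 + 2907025 + 8265625 + 1447209 + 195364 + 1648656 + 3545689 + 2452356 + 22500 = 24205465
n_eff = 13037² / 24205465 = 169963369 / 24205465 = 7.021694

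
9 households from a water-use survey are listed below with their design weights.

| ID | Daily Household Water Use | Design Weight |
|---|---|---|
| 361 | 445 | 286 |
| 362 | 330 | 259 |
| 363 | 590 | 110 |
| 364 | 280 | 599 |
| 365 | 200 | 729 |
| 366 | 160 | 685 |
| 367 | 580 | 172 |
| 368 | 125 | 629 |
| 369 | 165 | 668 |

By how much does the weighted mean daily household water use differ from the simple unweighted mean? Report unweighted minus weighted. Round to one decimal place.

80.3

Unweighted sum = 2875
Unweighted mean = 2875 / 9 = 319.44444
Weighted sum = 445×286 + 330×259 + 590×110 + 280×599 + 200×729 + 160×685 + 580×172 + 125×629 + 165×668
  = 127270 + 85470 + 64900 + 167720 + 145800 + 109600 + 99760 + 78625 + 110220 = 989365
Sum of weights = 286 + 259 + 110 + 599 + 729 + 685 + 172 + 629 + 668 = 4137
Weighted mean = 989365 / 4137 = 239.15035
Difference (unweighted minus weighted) = 80.294094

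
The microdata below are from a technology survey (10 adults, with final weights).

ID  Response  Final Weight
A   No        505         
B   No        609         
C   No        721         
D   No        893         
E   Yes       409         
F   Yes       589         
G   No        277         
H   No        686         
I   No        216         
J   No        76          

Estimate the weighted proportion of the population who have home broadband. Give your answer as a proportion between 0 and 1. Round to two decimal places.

0.20

Sum of weights for 'Yes' = 409 + 589 = 998
Total weight = 4981
Weighted proportion = 998 / 4981 = 0.20036137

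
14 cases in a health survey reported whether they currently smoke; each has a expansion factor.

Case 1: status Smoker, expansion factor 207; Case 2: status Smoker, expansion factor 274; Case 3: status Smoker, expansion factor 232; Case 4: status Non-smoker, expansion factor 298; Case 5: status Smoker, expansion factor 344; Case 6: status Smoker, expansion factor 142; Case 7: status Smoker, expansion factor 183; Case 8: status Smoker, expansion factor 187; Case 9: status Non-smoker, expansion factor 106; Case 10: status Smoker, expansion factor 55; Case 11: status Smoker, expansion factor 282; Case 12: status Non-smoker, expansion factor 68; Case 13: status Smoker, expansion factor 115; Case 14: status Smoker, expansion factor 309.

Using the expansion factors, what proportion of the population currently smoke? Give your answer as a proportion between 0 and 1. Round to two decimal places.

Sum of weights for 'Smoker' = 207 + 274 + 232 + 344 + 142 + 183 + 187 + 55 + 282 + 115 + 309 = 2330
Total weight = 2802
Weighted proportion = 2330 / 2802 = 0.83154889

0.83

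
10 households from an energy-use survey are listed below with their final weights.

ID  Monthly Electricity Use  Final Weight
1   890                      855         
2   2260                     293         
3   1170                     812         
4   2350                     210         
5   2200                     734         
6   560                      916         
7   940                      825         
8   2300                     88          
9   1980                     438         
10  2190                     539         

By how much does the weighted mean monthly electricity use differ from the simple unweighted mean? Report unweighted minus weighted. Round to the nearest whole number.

279

Unweighted sum = 890 + 2260 + 1170 + 2350 + 2200 + 560 + 940 + 2300 + 1980 + 2190 = 16840
Unweighted mean = 16840 / 10 = 1684
Weighted sum = 8019980
Sum of weights = 855 + 293 + 812 + 210 + 734 + 916 + 825 + 88 + 438 + 539 = 5710
Weighted mean = 8019980 / 5710 = 1404.5499
Difference (unweighted minus weighted) = 279.45009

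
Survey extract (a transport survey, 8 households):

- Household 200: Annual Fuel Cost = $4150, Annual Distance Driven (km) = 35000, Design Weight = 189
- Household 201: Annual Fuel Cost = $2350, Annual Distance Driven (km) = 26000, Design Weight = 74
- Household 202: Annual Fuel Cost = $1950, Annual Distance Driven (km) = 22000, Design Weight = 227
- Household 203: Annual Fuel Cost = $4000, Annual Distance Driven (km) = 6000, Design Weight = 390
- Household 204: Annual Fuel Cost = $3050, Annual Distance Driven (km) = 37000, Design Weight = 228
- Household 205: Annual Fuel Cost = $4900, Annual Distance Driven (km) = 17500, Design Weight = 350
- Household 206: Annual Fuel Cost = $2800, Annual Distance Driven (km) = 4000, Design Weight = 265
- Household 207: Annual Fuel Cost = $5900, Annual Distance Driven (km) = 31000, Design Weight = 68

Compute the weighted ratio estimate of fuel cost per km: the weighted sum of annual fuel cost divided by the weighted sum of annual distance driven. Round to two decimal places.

Σ wᵢ·y = 4150×189 + 2350×74 + 1950×227 + 4000×390 + 3050×228 + 4900×350 + 2800×265 + 5900×68
  = 784350 + 173900 + 442650 + 1560000 + 695400 + 1715000 + 742000 + 401200 = 6514500
Σ wᵢ·x = 35000×189 + 26000×74 + 22000×227 + 6000×390 + 37000×228 + 17500×350 + 4000×265 + 31000×68
  = 33602000
Ratio = 6514500 / 33602000 = 0.19387239

0.19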